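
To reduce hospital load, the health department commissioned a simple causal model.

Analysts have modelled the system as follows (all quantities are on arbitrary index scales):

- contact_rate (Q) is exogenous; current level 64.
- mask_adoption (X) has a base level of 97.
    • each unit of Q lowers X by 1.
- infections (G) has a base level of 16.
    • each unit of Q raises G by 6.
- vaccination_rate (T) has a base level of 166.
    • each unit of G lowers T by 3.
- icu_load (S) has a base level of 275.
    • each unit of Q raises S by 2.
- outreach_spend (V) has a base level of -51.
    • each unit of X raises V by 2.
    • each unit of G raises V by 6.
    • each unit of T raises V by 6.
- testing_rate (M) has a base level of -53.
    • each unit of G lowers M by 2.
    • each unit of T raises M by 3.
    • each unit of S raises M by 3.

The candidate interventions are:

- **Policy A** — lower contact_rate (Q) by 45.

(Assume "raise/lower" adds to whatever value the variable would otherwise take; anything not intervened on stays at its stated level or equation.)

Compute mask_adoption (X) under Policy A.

78

Policy A (Q − 45):
  Q = 64 − 45 = 19
  X = 97 − 19 = 78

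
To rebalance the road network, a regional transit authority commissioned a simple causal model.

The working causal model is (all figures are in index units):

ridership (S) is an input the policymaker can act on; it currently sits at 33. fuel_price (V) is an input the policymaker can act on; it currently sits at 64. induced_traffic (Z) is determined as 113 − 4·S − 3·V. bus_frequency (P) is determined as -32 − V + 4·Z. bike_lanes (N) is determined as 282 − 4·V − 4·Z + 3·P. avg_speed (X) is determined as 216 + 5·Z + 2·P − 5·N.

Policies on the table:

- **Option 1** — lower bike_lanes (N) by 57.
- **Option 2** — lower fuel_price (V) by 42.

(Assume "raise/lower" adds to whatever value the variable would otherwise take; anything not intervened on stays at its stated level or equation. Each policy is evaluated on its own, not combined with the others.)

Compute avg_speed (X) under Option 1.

7316

Option 1 (N − 57):
  S = 33
  V = 64
  Z = 113 − 4·33 − 3·64 = -211
  P = -32 − 64 + 4·(-211) = -940
  N = 282 − 4·64 − 4·(-211) + 3·(-940) (−57 from intervention) = -2007
  X = 216 + 5·(-211) + 2·(-940) − 5·(-2007) = 7316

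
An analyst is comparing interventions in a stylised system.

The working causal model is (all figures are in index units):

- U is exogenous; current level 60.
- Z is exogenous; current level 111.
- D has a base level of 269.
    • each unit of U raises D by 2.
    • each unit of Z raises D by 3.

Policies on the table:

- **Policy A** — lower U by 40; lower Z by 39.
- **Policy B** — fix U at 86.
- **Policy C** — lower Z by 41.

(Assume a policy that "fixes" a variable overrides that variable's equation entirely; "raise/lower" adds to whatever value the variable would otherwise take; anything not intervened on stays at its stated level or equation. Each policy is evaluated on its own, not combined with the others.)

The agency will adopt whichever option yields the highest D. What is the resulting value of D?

774

Policy A (U − 40, Z − 39):
  U = 60 − 40 = 20
  Z = 111 − 39 = 72
  D = 269 + 2·20 + 3·72 = 525
Policy B (U := 86):
  U = 86
  Z = 111
  D = 269 + 2·86 + 3·111 = 774
Policy C (Z − 41):
  U = 60
  Z = 111 − 41 = 70
  D = 269 + 2·60 + 3·70 = 599
Comparing — Policy A: D=525, Policy B: D=774, Policy C: D=599. Highest is 774 (Policy B).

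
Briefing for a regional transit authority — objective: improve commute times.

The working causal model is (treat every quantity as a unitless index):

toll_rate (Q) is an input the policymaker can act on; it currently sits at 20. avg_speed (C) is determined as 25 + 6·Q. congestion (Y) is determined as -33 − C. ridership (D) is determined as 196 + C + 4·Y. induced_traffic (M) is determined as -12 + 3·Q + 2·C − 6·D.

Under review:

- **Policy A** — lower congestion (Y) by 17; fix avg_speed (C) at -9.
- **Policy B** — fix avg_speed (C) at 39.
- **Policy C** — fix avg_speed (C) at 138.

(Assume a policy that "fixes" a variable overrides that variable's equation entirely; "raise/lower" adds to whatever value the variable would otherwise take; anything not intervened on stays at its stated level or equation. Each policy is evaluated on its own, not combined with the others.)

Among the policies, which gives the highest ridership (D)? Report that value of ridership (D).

23

Policy A (Y − 17, C := -9):
  Q = 20
  C = -9
  Y = -33 − (-9) (−17 from intervention) = -41
  D = 196 + (-9) + 4·(-41) = 23
Policy B (C := 39):
  Q = 20
  C = 39
  Y = -33 − 39 = -72
  D = 196 + 39 + 4·(-72) = -53
Policy C (C := 138):
  Q = 20
  C = 138
  Y = -33 − 138 = -171
  D = 196 + 138 + 4·(-171) = -350
Comparing — Policy A: D=23, Policy B: D=-53, Policy C: D=-350. Highest is 23 (Policy A).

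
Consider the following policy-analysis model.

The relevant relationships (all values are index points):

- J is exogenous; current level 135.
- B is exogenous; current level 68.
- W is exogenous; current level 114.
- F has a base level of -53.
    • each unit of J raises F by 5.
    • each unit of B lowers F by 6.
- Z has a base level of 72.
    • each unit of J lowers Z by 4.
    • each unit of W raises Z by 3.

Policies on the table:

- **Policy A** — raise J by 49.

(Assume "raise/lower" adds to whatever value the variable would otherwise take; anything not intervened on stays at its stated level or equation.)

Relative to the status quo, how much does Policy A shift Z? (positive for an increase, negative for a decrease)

Baseline:
  J = 135
  W = 114
  Z = 72 − 4·135 + 3·114 = -126
Policy A (J + 49):
  J = 135 + 49 = 184
  W = 114
  Z = 72 − 4·184 + 3·114 = -322
Change in Z: -322 − (-126) = -196

-196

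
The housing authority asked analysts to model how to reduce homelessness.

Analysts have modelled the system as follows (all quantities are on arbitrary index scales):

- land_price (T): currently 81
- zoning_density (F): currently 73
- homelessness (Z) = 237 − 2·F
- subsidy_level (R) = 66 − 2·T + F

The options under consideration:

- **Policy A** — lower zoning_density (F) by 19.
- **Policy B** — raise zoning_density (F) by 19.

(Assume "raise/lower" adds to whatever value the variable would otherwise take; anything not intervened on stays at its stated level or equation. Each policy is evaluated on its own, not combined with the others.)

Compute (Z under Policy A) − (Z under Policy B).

76

Policy A (F − 19):
  F = 73 − 19 = 54
  Z = 237 − 2·54 = 129
Policy B (F + 19):
  F = 73 + 19 = 92
  Z = 237 − 2·92 = 53
Z: 129 − 53 = 76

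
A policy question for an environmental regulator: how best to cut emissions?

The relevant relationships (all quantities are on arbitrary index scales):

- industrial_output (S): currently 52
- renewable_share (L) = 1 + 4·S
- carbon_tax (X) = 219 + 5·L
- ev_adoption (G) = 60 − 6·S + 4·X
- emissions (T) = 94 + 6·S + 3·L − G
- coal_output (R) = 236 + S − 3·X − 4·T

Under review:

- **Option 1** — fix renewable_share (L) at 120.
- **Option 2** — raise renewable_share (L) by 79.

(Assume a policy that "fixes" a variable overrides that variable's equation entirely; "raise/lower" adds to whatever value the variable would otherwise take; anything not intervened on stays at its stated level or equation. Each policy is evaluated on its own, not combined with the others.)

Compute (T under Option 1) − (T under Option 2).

Option 1 (L := 120):
  S = 52
  L = 120
  X = 219 + 5·120 = 819
  G = 60 − 6·52 + 4·819 = 3024
  T = 94 + 6·52 + 3·120 − 3024 = -2258
Option 2 (L + 79):
  S = 52
  L = 1 + 4·52 (+79 from intervention) = 288
  X = 219 + 5·288 = 1659
  G = 60 − 6·52 + 4·1659 = 6384
  T = 94 + 6·52 + 3·288 − 6384 = -5114
T: -2258 − (-5114) = 2856

2856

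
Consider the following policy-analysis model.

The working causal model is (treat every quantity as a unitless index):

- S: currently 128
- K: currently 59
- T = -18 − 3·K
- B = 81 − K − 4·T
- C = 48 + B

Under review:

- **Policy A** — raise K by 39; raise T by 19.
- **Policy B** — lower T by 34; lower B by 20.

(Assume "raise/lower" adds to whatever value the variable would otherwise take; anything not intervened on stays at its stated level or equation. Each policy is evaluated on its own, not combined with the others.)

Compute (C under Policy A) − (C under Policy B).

237

Policy A (K + 39, T + 19):
  K = 59 + 39 = 98
  T = -18 − 3·98 (+19 from intervention) = -293
  B = 81 − 98 − 4·(-293) = 1155
  C = 48 + 1155 = 1203
Policy B (T − 34, B − 20):
  K = 59
  T = -18 − 3·59 (−34 from intervention) = -229
  B = 81 − 59 − 4·(-229) (−20 from intervention) = 918
  C = 48 + 918 = 966
C: 1203 − 966 = 237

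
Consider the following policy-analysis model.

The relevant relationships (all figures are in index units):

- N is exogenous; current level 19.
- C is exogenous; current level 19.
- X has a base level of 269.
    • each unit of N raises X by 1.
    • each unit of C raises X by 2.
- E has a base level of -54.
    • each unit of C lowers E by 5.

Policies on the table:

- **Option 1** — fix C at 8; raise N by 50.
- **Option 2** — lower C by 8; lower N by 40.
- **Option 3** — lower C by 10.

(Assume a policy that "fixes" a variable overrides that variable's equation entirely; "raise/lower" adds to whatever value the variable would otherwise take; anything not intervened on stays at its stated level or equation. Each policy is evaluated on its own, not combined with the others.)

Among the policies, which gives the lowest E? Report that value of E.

-109

Option 1 (C := 8, N + 50):
  C = 8
  E = -54 − 5·8 = -94
Option 2 (C − 8, N − 40):
  C = 19 − 8 = 11
  E = -54 − 5·11 = -109
Option 3 (C − 10):
  C = 19 − 10 = 9
  E = -54 − 5·9 = -99
Comparing — Option 1: E=-94, Option 2: E=-109, Option 3: E=-99. Lowest is -109 (Option 2).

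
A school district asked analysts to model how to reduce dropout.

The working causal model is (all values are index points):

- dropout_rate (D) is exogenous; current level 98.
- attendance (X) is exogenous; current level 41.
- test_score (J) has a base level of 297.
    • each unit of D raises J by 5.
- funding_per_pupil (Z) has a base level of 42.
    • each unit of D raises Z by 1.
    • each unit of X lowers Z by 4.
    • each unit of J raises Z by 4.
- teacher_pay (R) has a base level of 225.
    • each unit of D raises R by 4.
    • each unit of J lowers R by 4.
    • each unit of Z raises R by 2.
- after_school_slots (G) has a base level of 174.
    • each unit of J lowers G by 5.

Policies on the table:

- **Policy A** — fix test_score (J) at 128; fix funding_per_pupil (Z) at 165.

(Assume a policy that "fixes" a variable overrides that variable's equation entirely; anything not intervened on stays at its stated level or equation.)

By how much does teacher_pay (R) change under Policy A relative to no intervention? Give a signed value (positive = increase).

Baseline:
  D = 98
  X = 41
  J = 297 + 5·98 = 787
  Z = 42 + 98 − 4·41 + 4·787 = 3124
  R = 225 + 4·98 − 4·787 + 2·3124 = 3717
Policy A (J := 128, Z := 165):
  D = 98
  X = 41
  J = 128
  Z = 165
  R = 225 + 4·98 − 4·128 + 2·165 = 435
Change in R: 435 − 3717 = -3282

-3282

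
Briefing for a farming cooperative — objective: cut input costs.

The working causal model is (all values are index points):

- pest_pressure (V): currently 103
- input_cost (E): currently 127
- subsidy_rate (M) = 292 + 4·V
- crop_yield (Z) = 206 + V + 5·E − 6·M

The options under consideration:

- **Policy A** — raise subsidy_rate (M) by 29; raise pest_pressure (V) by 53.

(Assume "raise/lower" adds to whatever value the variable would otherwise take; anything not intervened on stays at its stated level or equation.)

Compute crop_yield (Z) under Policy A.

Policy A (M + 29, V + 53):
  V = 103 + 53 = 156
  E = 127
  M = 292 + 4·156 (+29 from intervention) = 945
  Z = 206 + 156 + 5·127 − 6·945 = -4673

-4673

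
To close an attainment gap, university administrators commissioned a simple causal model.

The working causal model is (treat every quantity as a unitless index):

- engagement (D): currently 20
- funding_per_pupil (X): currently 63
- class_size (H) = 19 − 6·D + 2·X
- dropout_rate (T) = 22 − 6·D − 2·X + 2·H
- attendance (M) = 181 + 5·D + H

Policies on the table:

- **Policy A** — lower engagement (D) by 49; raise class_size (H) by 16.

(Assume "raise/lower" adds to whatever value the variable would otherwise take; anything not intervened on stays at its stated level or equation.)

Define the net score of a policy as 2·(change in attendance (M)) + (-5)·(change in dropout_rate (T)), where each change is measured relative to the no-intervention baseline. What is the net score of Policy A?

-4440

Baseline:
  D = 20
  X = 63
  H = 19 − 6·20 + 2·63 = 25
  T = 22 − 6·20 − 2·63 + 2·25 = -174
  M = 181 + 5·20 + 25 = 306
Policy A (D − 49, H + 16):
  D = 20 − 49 = -29
  X = 63
  H = 19 − 6·(-29) + 2·63 (+16 from intervention) = 335
  T = 22 − 6·(-29) − 2·63 + 2·335 = 740
  M = 181 + 5·(-29) + 335 = 371
ΔM = 371 − 306 = 65; ΔT = 740 − (-174) = 914
Score = 2·65 + (-5)·914 = -4440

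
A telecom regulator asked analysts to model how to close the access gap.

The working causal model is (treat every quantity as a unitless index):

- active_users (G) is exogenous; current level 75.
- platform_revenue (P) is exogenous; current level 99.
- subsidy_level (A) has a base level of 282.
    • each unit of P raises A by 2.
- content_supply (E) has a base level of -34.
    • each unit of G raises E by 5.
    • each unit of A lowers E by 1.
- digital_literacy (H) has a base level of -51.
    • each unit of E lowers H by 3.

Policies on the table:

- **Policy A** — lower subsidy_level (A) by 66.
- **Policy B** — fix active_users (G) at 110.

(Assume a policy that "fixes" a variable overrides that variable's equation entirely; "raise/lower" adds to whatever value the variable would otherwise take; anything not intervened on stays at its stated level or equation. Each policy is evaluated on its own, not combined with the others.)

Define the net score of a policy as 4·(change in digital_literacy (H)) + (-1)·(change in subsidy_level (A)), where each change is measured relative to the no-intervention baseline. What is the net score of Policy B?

Baseline:
  G = 75
  P = 99
  A = 282 + 2·99 = 480
  E = -34 + 5·75 − 480 = -139
  H = -51 − 3·(-139) = 366
Policy B (G := 110):
  G = 110
  P = 99
  A = 282 + 2·99 = 480
  E = -34 + 5·110 − 480 = 36
  H = -51 − 3·36 = -159
ΔH = -159 − 366 = -525; ΔA = 480 − 480 = 0
Score = 4·(-525) + (-1)·0 = -2100

-2100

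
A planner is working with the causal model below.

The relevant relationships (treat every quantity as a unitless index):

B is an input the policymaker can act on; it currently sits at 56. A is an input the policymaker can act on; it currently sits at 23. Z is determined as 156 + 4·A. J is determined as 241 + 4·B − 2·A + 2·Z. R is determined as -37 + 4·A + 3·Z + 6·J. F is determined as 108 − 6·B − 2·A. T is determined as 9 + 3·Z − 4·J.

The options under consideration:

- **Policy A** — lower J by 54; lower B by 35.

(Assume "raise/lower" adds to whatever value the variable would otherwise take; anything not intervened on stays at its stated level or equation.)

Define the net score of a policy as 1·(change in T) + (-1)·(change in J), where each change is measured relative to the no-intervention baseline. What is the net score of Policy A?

Baseline:
  B = 56
  A = 23
  Z = 156 + 4·23 = 248
  J = 241 + 4·56 − 2·23 + 2·248 = 915
  T = 9 + 3·248 − 4·915 = -2907
Policy A (J − 54, B − 35):
  B = 56 − 35 = 21
  A = 23
  Z = 156 + 4·23 = 248
  J = 241 + 4·21 − 2·23 + 2·248 (−54 from intervention) = 721
  T = 9 + 3·248 − 4·721 = -2131
ΔT = -2131 − (-2907) = 776; ΔJ = 721 − 915 = -194
Score = 1·776 + (-1)·(-194) = 970

970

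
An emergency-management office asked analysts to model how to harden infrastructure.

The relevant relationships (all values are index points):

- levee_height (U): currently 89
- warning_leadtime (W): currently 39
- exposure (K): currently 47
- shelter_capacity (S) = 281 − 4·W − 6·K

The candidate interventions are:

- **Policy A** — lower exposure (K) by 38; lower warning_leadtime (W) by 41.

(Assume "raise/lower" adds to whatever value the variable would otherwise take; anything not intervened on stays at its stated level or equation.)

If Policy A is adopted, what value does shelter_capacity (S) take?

Policy A (K − 38, W − 41):
  W = 39 − 41 = -2
  K = 47 − 38 = 9
  S = 281 − 4·(-2) − 6·9 = 235

235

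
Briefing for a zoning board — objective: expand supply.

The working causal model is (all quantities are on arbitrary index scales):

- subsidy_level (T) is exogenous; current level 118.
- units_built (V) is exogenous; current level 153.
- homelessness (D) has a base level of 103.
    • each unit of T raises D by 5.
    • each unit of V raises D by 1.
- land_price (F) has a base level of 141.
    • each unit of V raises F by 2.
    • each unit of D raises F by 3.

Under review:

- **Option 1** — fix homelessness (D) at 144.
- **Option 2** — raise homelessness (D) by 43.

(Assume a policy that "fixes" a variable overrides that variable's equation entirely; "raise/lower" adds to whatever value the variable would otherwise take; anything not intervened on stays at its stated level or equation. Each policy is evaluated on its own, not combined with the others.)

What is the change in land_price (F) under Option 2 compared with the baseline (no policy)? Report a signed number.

Baseline:
  T = 118
  V = 153
  D = 103 + 5·118 + 153 = 846
  F = 141 + 2·153 + 3·846 = 2985
Option 2 (D + 43):
  T = 118
  V = 153
  D = 103 + 5·118 + 153 (+43 from intervention) = 889
  F = 141 + 2·153 + 3·889 = 3114
Change in F: 3114 − 2985 = 129

129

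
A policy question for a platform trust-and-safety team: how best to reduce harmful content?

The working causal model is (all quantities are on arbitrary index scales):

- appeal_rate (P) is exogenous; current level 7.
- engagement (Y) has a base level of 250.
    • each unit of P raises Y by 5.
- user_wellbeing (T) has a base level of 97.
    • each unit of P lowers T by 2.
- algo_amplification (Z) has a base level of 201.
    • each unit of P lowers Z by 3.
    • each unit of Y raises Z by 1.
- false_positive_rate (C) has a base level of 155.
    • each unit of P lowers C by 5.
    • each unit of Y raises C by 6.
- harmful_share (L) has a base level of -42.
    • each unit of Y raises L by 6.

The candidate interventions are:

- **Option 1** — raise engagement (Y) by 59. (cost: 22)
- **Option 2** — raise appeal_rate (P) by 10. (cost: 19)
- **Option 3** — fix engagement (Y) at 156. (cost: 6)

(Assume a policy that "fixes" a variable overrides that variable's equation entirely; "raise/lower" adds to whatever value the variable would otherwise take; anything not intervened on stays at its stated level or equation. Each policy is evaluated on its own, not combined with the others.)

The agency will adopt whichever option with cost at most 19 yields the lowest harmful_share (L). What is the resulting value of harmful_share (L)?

Option 2 (P + 10):
  P = 7 + 10 = 17
  Y = 250 + 5·17 = 335
  L = -42 + 6·335 = 1968
Option 3 (Y := 156):
  P = 7
  Y = 156
  L = -42 + 6·156 = 894
Comparing — Option 2: L=1968, Option 3: L=894. Lowest is 894 (Option 3).

894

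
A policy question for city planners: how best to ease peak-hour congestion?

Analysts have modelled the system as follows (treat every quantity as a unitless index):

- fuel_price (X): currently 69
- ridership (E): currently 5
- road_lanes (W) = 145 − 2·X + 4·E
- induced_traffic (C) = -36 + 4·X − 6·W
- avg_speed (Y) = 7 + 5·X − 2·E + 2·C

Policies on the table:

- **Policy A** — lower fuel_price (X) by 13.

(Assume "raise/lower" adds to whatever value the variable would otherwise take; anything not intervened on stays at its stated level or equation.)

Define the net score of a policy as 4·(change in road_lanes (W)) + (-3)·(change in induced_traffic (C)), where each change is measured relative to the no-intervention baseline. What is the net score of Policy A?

728

Baseline:
  X = 69
  E = 5
  W = 145 − 2·69 + 4·5 = 27
  C = -36 + 4·69 − 6·27 = 78
Policy A (X − 13):
  X = 69 − 13 = 56
  E = 5
  W = 145 − 2·56 + 4·5 = 53
  C = -36 + 4·56 − 6·53 = -130
ΔW = 53 − 27 = 26; ΔC = -130 − 78 = -208
Score = 4·26 + (-3)·(-208) = 728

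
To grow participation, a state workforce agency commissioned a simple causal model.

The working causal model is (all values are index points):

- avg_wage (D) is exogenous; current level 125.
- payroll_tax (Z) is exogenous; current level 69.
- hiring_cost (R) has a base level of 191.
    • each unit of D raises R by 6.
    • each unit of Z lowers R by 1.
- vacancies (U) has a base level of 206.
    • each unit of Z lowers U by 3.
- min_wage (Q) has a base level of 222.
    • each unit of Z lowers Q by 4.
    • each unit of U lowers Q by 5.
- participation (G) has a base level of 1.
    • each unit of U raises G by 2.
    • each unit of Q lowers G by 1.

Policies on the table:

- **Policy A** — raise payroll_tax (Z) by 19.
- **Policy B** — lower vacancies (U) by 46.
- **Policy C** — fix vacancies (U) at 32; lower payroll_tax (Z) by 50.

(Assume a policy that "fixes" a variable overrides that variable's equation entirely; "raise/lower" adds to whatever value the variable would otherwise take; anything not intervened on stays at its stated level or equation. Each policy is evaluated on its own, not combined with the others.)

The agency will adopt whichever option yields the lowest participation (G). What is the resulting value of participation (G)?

-275

Policy A (Z + 19):
  Z = 69 + 19 = 88
  U = 206 − 3·88 = -58
  Q = 222 − 4·88 − 5·(-58) = 160
  G = 1 + 2·(-58) − 160 = -275
Policy B (U − 46):
  Z = 69
  U = 206 − 3·69 (−46 from intervention) = -47
  Q = 222 − 4·69 − 5·(-47) = 181
  G = 1 + 2·(-47) − 181 = -274
Policy C (U := 32, Z − 50):
  Z = 69 − 50 = 19
  U = 32
  Q = 222 − 4·19 − 5·32 = -14
  G = 1 + 2·32 − (-14) = 79
Comparing — Policy A: G=-275, Policy B: G=-274, Policy C: G=79. Lowest is -275 (Policy A).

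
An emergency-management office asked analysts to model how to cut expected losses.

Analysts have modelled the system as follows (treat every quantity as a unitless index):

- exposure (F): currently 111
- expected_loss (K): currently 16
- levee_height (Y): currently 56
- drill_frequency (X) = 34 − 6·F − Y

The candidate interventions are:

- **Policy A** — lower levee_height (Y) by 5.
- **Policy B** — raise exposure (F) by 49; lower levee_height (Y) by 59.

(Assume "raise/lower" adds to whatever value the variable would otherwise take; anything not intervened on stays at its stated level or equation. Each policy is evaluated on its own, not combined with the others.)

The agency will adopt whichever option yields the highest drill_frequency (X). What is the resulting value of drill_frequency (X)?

-683

Policy A (Y − 5):
  F = 111
  Y = 56 − 5 = 51
  X = 34 − 6·111 − 51 = -683
Policy B (F + 49, Y − 59):
  F = 111 + 49 = 160
  Y = 56 − 59 = -3
  X = 34 − 6·160 − (-3) = -923
Comparing — Policy A: X=-683, Policy B: X=-923. Highest is -683 (Policy A).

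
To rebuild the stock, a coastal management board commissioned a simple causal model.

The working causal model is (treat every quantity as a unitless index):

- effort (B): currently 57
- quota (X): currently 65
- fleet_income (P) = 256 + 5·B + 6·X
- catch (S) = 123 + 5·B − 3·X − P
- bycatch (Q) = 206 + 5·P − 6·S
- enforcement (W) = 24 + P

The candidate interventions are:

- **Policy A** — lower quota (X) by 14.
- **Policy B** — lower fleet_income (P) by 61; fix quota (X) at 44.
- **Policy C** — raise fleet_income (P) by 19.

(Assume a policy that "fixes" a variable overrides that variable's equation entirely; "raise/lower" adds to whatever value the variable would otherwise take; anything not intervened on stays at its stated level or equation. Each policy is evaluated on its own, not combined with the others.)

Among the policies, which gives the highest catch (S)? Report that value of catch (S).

-468

Policy A (X − 14):
  B = 57
  X = 65 − 14 = 51
  P = 256 + 5·57 + 6·51 = 847
  S = 123 + 5·57 − 3·51 − 847 = -592
Policy B (P − 61, X := 44):
  B = 57
  X = 44
  P = 256 + 5·57 + 6·44 (−61 from intervention) = 744
  S = 123 + 5·57 − 3·44 − 744 = -468
Policy C (P + 19):
  B = 57
  X = 65
  P = 256 + 5·57 + 6·65 (+19 from intervention) = 950
  S = 123 + 5·57 − 3·65 − 950 = -737
Comparing — Policy A: S=-592, Policy B: S=-468, Policy C: S=-737. Highest is -468 (Policy B).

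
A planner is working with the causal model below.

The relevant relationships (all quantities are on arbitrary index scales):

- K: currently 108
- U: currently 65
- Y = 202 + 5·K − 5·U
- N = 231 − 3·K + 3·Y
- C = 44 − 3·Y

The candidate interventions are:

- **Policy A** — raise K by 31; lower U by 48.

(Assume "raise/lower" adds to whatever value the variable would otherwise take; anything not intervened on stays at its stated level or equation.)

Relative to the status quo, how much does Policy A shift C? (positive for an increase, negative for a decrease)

Baseline:
  K = 108
  U = 65
  Y = 202 + 5·108 − 5·65 = 417
  C = 44 − 3·417 = -1207
Policy A (K + 31, U − 48):
  K = 108 + 31 = 139
  U = 65 − 48 = 17
  Y = 202 + 5·139 − 5·17 = 812
  C = 44 − 3·812 = -2392
Change in C: -2392 − (-1207) = -1185

-1185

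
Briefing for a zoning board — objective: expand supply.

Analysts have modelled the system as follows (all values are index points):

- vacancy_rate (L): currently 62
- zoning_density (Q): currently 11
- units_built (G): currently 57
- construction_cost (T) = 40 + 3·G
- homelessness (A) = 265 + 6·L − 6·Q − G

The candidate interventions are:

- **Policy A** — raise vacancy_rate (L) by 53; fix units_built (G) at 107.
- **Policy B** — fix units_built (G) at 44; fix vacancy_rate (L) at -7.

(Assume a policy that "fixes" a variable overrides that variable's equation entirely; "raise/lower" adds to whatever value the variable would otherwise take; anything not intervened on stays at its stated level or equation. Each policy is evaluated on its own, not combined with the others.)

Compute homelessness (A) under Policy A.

Policy A (L + 53, G := 107):
  L = 62 + 53 = 115
  Q = 11
  G = 107
  A = 265 + 6·115 − 6·11 − 107 = 782

782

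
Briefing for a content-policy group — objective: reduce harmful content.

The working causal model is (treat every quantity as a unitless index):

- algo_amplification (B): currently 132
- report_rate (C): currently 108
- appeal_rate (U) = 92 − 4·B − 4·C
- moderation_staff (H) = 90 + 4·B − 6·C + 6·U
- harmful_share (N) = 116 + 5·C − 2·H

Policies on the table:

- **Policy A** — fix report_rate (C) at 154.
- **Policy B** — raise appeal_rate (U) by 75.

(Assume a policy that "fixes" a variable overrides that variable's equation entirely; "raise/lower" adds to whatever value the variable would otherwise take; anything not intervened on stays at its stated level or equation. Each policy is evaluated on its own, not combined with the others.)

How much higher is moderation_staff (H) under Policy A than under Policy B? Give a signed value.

Policy A (C := 154):
  B = 132
  C = 154
  U = 92 − 4·132 − 4·154 = -1052
  H = 90 + 4·132 − 6·154 + 6·(-1052) = -6618
Policy B (U + 75):
  B = 132
  C = 108
  U = 92 − 4·132 − 4·108 (+75 from intervention) = -793
  H = 90 + 4·132 − 6·108 + 6·(-793) = -4788
H: -6618 − (-4788) = -1830

-1830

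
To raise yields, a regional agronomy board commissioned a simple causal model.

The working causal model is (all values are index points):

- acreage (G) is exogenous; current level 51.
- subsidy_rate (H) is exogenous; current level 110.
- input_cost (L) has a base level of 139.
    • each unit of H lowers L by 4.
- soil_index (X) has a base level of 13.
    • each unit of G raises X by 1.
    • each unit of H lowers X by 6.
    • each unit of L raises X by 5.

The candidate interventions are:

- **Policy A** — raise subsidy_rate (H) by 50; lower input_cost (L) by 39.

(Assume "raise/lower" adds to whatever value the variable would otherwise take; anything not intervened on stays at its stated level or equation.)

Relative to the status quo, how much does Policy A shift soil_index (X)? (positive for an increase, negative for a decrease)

-1495

Baseline:
  G = 51
  H = 110
  L = 139 − 4·110 = -301
  X = 13 + 51 − 6·110 + 5·(-301) = -2101
Policy A (H + 50, L − 39):
  G = 51
  H = 110 + 50 = 160
  L = 139 − 4·160 (−39 from intervention) = -540
  X = 13 + 51 − 6·160 + 5·(-540) = -3596
Change in X: -3596 − (-2101) = -1495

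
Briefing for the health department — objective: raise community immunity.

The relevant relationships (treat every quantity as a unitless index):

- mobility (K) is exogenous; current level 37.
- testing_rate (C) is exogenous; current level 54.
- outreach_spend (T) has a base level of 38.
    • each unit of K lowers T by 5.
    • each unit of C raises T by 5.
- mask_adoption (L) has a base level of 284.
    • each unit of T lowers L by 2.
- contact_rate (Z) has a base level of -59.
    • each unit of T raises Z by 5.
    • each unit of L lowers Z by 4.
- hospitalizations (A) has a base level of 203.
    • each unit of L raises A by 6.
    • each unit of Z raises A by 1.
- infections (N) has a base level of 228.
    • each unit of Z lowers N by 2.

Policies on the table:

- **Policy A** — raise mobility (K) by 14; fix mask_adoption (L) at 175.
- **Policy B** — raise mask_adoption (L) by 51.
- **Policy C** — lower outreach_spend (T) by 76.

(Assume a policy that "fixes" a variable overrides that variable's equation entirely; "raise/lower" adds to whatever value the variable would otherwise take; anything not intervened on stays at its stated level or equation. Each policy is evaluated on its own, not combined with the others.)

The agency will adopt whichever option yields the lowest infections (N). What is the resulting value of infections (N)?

-172

Policy A (K + 14, L := 175):
  K = 37 + 14 = 51
  C = 54
  T = 38 − 5·51 + 5·54 = 53
  L = 175
  Z = -59 + 5·53 − 4·175 = -494
  N = 228 − 2·(-494) = 1216
Policy B (L + 51):
  K = 37
  C = 54
  T = 38 − 5·37 + 5·54 = 123
  L = 284 − 2·123 (+51 from intervention) = 89
  Z = -59 + 5·123 − 4·89 = 200
  N = 228 − 2·200 = -172
Policy C (T − 76):
  K = 37
  C = 54
  T = 38 − 5·37 + 5·54 (−76 from intervention) = 47
  L = 284 − 2·47 = 190
  Z = -59 + 5·47 − 4·190 = -584
  N = 228 − 2·(-584) = 1396
Comparing — Policy A: N=1216, Policy B: N=-172, Policy C: N=1396. Lowest is -172 (Policy B).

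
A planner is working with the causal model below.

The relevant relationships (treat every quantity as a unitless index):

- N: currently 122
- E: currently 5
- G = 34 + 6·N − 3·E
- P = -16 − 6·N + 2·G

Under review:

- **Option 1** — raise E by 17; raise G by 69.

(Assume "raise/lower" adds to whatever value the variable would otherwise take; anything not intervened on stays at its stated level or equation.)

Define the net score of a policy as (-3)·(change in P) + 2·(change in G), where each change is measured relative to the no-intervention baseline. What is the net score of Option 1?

Baseline:
  N = 122
  E = 5
  G = 34 + 6·122 − 3·5 = 751
  P = -16 − 6·122 + 2·751 = 754
Option 1 (E + 17, G + 69):
  N = 122
  E = 5 + 17 = 22
  G = 34 + 6·122 − 3·22 (+69 from intervention) = 769
  P = -16 − 6·122 + 2·769 = 790
ΔP = 790 − 754 = 36; ΔG = 769 − 751 = 18
Score = (-3)·36 + 2·18 = -72

-72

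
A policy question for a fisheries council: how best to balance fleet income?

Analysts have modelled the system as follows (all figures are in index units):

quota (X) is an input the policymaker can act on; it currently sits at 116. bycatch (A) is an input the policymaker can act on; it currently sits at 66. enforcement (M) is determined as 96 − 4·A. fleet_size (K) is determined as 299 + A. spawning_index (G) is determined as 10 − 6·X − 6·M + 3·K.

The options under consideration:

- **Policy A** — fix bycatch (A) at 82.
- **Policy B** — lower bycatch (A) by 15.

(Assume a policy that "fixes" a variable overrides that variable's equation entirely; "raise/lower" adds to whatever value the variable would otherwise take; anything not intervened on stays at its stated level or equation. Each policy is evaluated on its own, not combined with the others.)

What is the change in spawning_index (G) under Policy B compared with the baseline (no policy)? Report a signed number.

Baseline:
  X = 116
  A = 66
  M = 96 − 4·66 = -168
  K = 299 + 66 = 365
  G = 10 − 6·116 − 6·(-168) + 3·365 = 1417
Policy B (A − 15):
  X = 116
  A = 66 − 15 = 51
  M = 96 − 4·51 = -108
  K = 299 + 51 = 350
  G = 10 − 6·116 − 6·(-108) + 3·350 = 1012
Change in G: 1012 − 1417 = -405

-405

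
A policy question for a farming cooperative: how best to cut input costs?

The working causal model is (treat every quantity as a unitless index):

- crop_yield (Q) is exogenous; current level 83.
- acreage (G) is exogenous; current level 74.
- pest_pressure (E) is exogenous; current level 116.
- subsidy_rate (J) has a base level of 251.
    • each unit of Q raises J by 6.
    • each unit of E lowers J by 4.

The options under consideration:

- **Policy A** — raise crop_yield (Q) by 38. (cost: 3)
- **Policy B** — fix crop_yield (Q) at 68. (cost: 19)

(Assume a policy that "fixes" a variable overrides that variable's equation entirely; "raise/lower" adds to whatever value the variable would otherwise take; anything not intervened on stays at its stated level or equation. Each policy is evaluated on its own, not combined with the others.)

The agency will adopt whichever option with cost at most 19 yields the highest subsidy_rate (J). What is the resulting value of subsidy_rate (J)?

513

Policy A (Q + 38):
  Q = 83 + 38 = 121
  E = 116
  J = 251 + 6·121 − 4·116 = 513
Policy B (Q := 68):
  Q = 68
  E = 116
  J = 251 + 6·68 − 4·116 = 195
Comparing — Policy A: J=513, Policy B: J=195. Highest is 513 (Policy A).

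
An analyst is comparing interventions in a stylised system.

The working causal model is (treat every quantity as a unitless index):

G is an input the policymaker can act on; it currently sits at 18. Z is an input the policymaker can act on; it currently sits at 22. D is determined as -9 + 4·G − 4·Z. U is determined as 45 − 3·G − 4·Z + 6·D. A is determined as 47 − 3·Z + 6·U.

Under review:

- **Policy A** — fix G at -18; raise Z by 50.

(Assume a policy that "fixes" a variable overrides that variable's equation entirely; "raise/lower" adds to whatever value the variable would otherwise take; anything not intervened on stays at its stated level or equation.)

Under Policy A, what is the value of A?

-14587

Policy A (G := -18, Z + 50):
  G = -18
  Z = 22 + 50 = 72
  D = -9 + 4·(-18) − 4·72 = -369
  U = 45 − 3·(-18) − 4·72 + 6·(-369) = -2403
  A = 47 − 3·72 + 6·(-2403) = -14587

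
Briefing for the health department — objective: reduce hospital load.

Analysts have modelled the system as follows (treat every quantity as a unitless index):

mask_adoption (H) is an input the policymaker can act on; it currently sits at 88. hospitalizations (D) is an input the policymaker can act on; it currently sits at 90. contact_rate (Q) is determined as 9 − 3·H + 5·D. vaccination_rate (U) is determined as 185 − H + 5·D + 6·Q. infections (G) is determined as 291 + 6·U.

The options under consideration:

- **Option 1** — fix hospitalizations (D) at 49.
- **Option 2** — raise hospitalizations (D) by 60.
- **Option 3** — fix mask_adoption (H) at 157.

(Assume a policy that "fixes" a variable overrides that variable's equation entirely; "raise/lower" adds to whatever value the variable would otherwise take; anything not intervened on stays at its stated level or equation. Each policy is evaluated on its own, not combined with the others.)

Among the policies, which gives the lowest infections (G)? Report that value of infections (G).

Option 1 (D := 49):
  H = 88
  D = 49
  Q = 9 − 3·88 + 5·49 = -10
  U = 185 − 88 + 5·49 + 6·(-10) = 282
  G = 291 + 6·282 = 1983
Option 2 (D + 60):
  H = 88
  D = 90 + 60 = 150
  Q = 9 − 3·88 + 5·150 = 495
  U = 185 − 88 + 5·150 + 6·495 = 3817
  G = 291 + 6·3817 = 23193
Option 3 (H := 157):
  H = 157
  D = 90
  Q = 9 − 3·157 + 5·90 = -12
  U = 185 − 157 + 5·90 + 6·(-12) = 406
  G = 291 + 6·406 = 2727
Comparing — Option 1: G=1983, Option 2: G=23193, Option 3: G=2727. Lowest is 1983 (Option 1).

1983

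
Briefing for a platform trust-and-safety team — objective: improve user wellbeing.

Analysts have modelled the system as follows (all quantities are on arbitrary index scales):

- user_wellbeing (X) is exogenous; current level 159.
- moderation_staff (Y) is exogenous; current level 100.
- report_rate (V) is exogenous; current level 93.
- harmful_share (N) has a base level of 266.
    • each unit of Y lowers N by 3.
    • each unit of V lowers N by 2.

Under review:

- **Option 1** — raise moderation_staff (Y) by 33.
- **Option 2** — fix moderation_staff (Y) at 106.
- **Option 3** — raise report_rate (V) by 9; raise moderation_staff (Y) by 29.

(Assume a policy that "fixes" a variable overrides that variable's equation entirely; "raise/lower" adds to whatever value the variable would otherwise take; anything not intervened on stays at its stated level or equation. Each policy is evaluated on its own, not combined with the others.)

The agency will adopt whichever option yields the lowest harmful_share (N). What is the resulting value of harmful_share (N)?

-325

Option 1 (Y + 33):
  Y = 100 + 33 = 133
  V = 93
  N = 266 − 3·133 − 2·93 = -319
Option 2 (Y := 106):
  Y = 106
  V = 93
  N = 266 − 3·106 − 2·93 = -238
Option 3 (V + 9, Y + 29):
  Y = 100 + 29 = 129
  V = 93 + 9 = 102
  N = 266 − 3·129 − 2·102 = -325
Comparing — Option 1: N=-319, Option 2: N=-238, Option 3: N=-325. Lowest is -325 (Option 3).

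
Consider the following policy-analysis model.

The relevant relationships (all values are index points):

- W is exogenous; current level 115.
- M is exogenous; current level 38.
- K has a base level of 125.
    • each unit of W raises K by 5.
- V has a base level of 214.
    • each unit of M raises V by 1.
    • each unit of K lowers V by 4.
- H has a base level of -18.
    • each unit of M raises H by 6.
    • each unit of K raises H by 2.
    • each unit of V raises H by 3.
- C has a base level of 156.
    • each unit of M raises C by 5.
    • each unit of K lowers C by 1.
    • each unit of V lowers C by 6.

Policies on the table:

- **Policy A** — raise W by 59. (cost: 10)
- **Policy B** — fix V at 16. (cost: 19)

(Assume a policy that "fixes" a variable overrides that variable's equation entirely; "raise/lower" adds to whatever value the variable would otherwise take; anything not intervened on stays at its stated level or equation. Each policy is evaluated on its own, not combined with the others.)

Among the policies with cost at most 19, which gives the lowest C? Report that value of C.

Policy A (W + 59):
  W = 115 + 59 = 174
  M = 38
  K = 125 + 5·174 = 995
  V = 214 + 38 − 4·995 = -3728
  C = 156 + 5·38 − 995 − 6·(-3728) = 21719
Policy B (V := 16):
  W = 115
  M = 38
  K = 125 + 5·115 = 700
  V = 16
  C = 156 + 5·38 − 700 − 6·16 = -450
Comparing — Policy A: C=21719, Policy B: C=-450. Lowest is -450 (Policy B).

-450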